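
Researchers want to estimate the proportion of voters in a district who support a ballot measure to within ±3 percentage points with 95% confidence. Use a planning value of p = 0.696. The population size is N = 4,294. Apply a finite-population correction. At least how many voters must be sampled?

747

For a proportion with margin E = 0.03 at 95% confidence, z = 1.960.
n = p̂(1−p̂)(z/E)² = 0.696 × 0.304 × (1.960/0.03)² = 903.13 — call this n₀.
Finite-population correction with N = 4,294: n = n₀ / (1 + (n₀−1)/N) = 903.13 / 1.21 = 746.39
Round up: n = 747.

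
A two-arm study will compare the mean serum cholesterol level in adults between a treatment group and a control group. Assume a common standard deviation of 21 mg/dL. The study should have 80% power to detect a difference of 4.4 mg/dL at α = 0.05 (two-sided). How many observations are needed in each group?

358 per group

For two equal groups, n per group = 2·((z_{α/2} + z_β)·σ/δ)².
z_{α/2} = 1.960; z_β = 0.842 (power 80%).
n = 2 × (2.802 × 21 / 4.4)² = 2 × 178.84 = 357.68
Round up: n = 358 per group.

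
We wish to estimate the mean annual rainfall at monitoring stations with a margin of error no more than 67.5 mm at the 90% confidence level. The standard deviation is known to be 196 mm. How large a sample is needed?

n = 23

For a mean, the margin of error is E = z·σ/√n, so n = (zσ/E)².
At 90% confidence, z = 1.645.
n = (1.645 × 196 / 67.5)² = 22.82
Round up: n = 23.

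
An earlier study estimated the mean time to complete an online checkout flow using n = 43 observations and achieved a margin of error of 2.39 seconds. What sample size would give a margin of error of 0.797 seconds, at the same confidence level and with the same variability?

Margin of error scales as 1/√n, so n₂ = n₁·(E₁/E₂)².
n₂ = 43 × (2.39/0.797)² = 43 × 8.992 = 386.66
Round up: n₂ = 387.

387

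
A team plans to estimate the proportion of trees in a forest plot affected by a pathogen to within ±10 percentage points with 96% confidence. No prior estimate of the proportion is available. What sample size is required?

106

For a proportion with margin E = 0.1 at 96% confidence, z = 2.054.
With no prior estimate, use p = 0.5, which maximizes p(1−p) at 0.25.
n = 0.25 × (z/E)² = 0.25 × (2.054/0.1)² = 105.47
Round up: n = 106.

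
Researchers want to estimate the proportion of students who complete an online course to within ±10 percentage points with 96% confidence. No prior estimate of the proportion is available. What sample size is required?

For a proportion with margin E = 0.1 at 96% confidence, z = 2.054.
With no prior estimate, use p = 0.5, which maximizes p(1−p) at 0.25.
n = 0.25 × (z/E)² = 0.25 × (2.054/0.1)² = 105.47
Round up: n = 106.

106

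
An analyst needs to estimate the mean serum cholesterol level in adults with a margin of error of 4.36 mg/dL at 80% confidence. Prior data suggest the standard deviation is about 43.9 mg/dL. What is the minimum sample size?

167

For a mean, the margin of error is E = z·σ/√n, so n = (zσ/E)².
At 80% confidence, z = 1.282.
n = (1.282 × 43.9 / 4.36)² = 166.62
Round up: n = 167.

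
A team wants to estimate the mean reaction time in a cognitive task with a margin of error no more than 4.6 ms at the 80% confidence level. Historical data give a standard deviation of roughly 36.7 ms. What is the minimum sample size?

For a mean, the margin of error is E = z·σ/√n, so n = (zσ/E)².
At 80% confidence, z = 1.282.
n = (1.282 × 36.7 / 4.6)² = 104.61
Round up: n = 105.

105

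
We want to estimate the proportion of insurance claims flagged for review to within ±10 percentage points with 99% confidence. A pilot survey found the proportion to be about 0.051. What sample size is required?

For a proportion with margin E = 0.1 at 99% confidence, z = 2.576.
n = p̂(1−p̂)(z/E)² = 0.051 × 0.949 × (2.576/0.1)² = 32.12
Round up: n = 33.

n = 33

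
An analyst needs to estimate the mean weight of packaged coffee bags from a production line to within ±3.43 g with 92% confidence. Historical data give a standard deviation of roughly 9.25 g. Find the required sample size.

23

For a mean, the margin of error is E = z·σ/√n, so n = (zσ/E)².
At 92% confidence, z = 1.751.
n = (1.751 × 9.25 / 3.43)² = 22.30
Round up: n = 23.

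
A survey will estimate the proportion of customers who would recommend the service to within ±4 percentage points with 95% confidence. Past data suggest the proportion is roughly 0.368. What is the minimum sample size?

For a proportion with margin E = 0.04 at 95% confidence, z = 1.960.
n = p̂(1−p̂)(z/E)² = 0.368 × 0.632 × (1.960/0.04)² = 558.41
Round up: n = 559.

559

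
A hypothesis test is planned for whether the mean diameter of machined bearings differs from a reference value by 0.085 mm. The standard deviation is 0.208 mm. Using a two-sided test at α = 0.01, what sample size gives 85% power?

n = 79

For a one-sample z-test, n = ((z_{α/2} + z_β)·σ/δ)².
z_{α/2} = 2.576 (two-sided α = 0.01); z_β = 1.036 (power 85% → β = 0.15).
n = (3.612 × 0.208 / 0.085)² = 78.12
Round up: n = 79.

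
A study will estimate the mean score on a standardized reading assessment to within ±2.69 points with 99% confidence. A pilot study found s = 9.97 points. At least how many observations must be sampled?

For a mean, the margin of error is E = z·σ/√n, so n = (zσ/E)².
At 99% confidence, z = 2.576.
n = (2.576 × 9.97 / 2.69)² = 91.15
Round up: n = 92.

n = 92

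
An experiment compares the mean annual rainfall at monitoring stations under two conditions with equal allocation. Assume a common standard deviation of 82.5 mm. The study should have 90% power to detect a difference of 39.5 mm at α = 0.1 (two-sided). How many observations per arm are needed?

75 per group

For two equal groups, n per group = 2·((z_{α/2} + z_β)·σ/δ)².
z_{α/2} = 1.645; z_β = 1.282 (power 90%).
n = 2 × (2.927 × 82.5 / 39.5)² = 2 × 37.37 = 74.74
Round up: n = 75 per group.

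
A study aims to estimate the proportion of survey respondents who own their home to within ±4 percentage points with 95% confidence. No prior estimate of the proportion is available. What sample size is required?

n = 601

For a proportion with margin E = 0.04 at 95% confidence, z = 1.960.
With no prior estimate, use p = 0.5, which maximizes p(1−p) at 0.25.
n = 0.25 × (z/E)² = 0.25 × (1.960/0.04)² = 600.25
Round up: n = 601.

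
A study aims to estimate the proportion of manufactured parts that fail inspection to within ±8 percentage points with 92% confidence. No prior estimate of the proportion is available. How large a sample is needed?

120

For a proportion with margin E = 0.08 at 92% confidence, z = 1.751.
With no prior estimate, use p = 0.5, which maximizes p(1−p) at 0.25.
n = 0.25 × (z/E)² = 0.25 × (1.751/0.08)² = 119.77
Round up: n = 120.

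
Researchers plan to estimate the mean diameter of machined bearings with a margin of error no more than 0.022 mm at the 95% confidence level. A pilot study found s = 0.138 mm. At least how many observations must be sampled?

For a mean, the margin of error is E = z·σ/√n, so n = (zσ/E)².
At 95% confidence, z = 1.960.
n = (1.960 × 0.138 / 0.022)² = 151.16
Round up: n = 152.

152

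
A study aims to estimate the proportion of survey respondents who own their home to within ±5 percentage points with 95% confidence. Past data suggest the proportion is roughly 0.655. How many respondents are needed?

For a proportion with margin E = 0.05 at 95% confidence, z = 1.960.
n = p̂(1−p̂)(z/E)² = 0.655 × 0.345 × (1.960/0.05)² = 347.24
Round up: n = 348.

348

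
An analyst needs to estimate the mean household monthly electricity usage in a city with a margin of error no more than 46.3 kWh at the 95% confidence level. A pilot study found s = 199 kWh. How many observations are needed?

71

For a mean, the margin of error is E = z·σ/√n, so n = (zσ/E)².
At 95% confidence, z = 1.960.
n = (1.960 × 199 / 46.3)² = 70.97
Round up: n = 71.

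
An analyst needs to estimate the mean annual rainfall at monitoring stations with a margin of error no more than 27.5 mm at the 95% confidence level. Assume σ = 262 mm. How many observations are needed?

349

For a mean, the margin of error is E = z·σ/√n, so n = (zσ/E)².
At 95% confidence, z = 1.960.
n = (1.960 × 262 / 27.5)² = 348.70
Round up: n = 349.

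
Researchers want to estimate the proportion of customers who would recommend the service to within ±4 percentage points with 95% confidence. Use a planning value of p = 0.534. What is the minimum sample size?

For a proportion with margin E = 0.04 at 95% confidence, z = 1.960.
n = p̂(1−p̂)(z/E)² = 0.534 × 0.466 × (1.960/0.04)² = 597.47
Round up: n = 598.

598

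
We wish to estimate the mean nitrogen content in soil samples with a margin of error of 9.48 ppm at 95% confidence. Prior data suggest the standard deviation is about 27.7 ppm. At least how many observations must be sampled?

33

For a mean, the margin of error is E = z·σ/√n, so n = (zσ/E)².
At 95% confidence, z = 1.960.
n = (1.960 × 27.7 / 9.48)² = 32.80
Round up: n = 33.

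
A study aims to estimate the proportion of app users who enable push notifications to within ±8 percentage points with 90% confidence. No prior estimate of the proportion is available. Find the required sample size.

n = 106

For a proportion with margin E = 0.08 at 90% confidence, z = 1.645.
With no prior estimate, use p = 0.5, which maximizes p(1−p) at 0.25.
n = 0.25 × (z/E)² = 0.25 × (1.645/0.08)² = 105.70
Round up: n = 106.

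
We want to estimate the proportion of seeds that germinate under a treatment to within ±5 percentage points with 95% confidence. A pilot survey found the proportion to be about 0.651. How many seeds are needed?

350

For a proportion with margin E = 0.05 at 95% confidence, z = 1.960.
n = p̂(1−p̂)(z/E)² = 0.651 × 0.349 × (1.960/0.05)² = 349.12
Round up: n = 350.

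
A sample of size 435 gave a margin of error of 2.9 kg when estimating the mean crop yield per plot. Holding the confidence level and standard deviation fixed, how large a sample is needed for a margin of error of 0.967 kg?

3913

Margin of error scales as 1/√n, so n₂ = n₁·(E₁/E₂)².
n₂ = 435 × (2.9/0.967)² = 435 × 8.994 = 3912.39
Round up: n₂ = 3913.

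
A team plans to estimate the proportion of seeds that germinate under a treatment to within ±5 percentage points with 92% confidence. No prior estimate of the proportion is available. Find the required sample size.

307

For a proportion with margin E = 0.05 at 92% confidence, z = 1.751.
With no prior estimate, use p = 0.5, which maximizes p(1−p) at 0.25.
n = 0.25 × (z/E)² = 0.25 × (1.751/0.05)² = 306.60
Round up: n = 307.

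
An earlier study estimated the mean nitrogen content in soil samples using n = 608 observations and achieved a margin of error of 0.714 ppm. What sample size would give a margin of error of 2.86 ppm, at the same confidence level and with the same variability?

Margin of error scales as 1/√n, so n₂ = n₁·(E₁/E₂)².
n₂ = 608 × (0.714/2.86)² = 608 × 0.06233 = 37.90
Round up: n₂ = 38.

n = 38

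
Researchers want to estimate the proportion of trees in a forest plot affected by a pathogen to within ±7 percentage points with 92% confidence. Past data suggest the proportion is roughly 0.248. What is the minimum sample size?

n = 117

For a proportion with margin E = 0.07 at 92% confidence, z = 1.751.
n = p̂(1−p̂)(z/E)² = 0.248 × 0.752 × (1.751/0.07)² = 116.69
Round up: n = 117.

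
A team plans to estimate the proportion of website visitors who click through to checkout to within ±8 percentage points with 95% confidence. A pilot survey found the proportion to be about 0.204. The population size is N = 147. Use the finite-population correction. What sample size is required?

For a proportion with margin E = 0.08 at 95% confidence, z = 1.960.
n = p̂(1−p̂)(z/E)² = 0.204 × 0.796 × (1.960/0.08)² = 97.47 — call this n₀.
Finite-population correction with N = 147: n = n₀ / (1 + (n₀−1)/N) = 97.47 / 1.656 = 58.86
Round up: n = 59.

59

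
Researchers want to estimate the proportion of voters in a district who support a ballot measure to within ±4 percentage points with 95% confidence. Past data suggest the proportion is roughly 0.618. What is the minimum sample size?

567

For a proportion with margin E = 0.04 at 95% confidence, z = 1.960.
n = p̂(1−p̂)(z/E)² = 0.618 × 0.382 × (1.960/0.04)² = 566.82
Round up: n = 567.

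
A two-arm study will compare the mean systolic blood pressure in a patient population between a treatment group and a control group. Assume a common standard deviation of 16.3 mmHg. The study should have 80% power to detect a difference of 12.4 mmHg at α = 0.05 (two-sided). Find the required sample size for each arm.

For two equal groups, n per group = 2·((z_{α/2} + z_β)·σ/δ)².
z_{α/2} = 1.960; z_β = 0.842 (power 80%).
n = 2 × (2.802 × 16.3 / 12.4)² = 2 × 13.57 = 27.14
Round up: n = 28 per group.

28 per group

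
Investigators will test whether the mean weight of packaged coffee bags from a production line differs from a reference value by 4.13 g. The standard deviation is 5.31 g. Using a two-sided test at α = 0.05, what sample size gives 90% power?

n = 18

For a one-sample z-test, n = ((z_{α/2} + z_β)·σ/δ)².
z_{α/2} = 1.960 (two-sided α = 0.05); z_β = 1.282 (power 90% → β = 0.1).
n = (3.242 × 5.31 / 4.13)² = 17.37
Round up: n = 18.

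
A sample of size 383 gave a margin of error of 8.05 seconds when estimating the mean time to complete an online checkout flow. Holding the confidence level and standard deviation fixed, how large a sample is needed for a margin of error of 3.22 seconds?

Margin of error scales as 1/√n, so n₂ = n₁·(E₁/E₂)².
n₂ = 383 × (8.05/3.22)² = 383 × 6.25 = 2393.75
Round up: n₂ = 2394.

n = 2394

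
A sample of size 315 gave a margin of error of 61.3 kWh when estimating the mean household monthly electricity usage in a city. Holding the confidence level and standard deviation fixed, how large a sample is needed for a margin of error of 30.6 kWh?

1265

Margin of error scales as 1/√n, so n₂ = n₁·(E₁/E₂)².
n₂ = 315 × (61.3/30.6)² = 315 × 4.013 = 1264.10
Round up: n₂ = 1265.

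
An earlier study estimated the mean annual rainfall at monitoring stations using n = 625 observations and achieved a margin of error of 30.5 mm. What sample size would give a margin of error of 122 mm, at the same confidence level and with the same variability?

Margin of error scales as 1/√n, so n₂ = n₁·(E₁/E₂)².
n₂ = 625 × (30.5/122)² = 625 × 0.0625 = 39.06
Round up: n₂ = 40.

40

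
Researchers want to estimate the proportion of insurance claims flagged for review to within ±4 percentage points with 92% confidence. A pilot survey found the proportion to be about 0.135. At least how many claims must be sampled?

n = 224

For a proportion with margin E = 0.04 at 92% confidence, z = 1.751.
n = p̂(1−p̂)(z/E)² = 0.135 × 0.865 × (1.751/0.04)² = 223.77
Round up: n = 224.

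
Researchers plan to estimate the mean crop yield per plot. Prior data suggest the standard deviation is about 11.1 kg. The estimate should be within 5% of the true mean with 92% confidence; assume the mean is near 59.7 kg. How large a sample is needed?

43

For a mean, the margin of error is E = z·σ/√n, so n = (zσ/E)².
At 92% confidence, z = 1.751.
E = 5% of 59.7 = 2.985 kg.
n = (1.751 × 11.1 / 2.985)² = 42.40
Round up: n = 43.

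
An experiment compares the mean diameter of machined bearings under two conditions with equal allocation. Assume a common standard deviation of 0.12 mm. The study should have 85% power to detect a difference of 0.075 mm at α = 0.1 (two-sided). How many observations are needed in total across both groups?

For two equal groups, n per group = 2·((z_{α/2} + z_β)·σ/δ)².
z_{α/2} = 1.645; z_β = 1.036 (power 85%).
n = 2 × (2.681 × 0.12 / 0.075)² = 2 × 18.40 = 36.80
Round up: n = 37 per group.
Total across both groups: 2 × 37 = 74.

74 total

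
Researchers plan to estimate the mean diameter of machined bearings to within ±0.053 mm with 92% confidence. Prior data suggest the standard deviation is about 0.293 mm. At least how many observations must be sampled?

n = 94

For a mean, the margin of error is E = z·σ/√n, so n = (zσ/E)².
At 92% confidence, z = 1.751.
n = (1.751 × 0.293 / 0.053)² = 93.70
Round up: n = 94.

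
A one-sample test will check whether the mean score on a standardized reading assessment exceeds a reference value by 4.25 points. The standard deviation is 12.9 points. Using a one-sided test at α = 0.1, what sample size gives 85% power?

For a one-sample z-test, n = ((z_α + z_β)·σ/δ)².
z_α = 1.282 (one-sided α = 0.1); z_β = 1.036 (power 85% → β = 0.15).
n = (2.318 × 12.9 / 4.25)² = 49.50
Round up: n = 50.

n = 50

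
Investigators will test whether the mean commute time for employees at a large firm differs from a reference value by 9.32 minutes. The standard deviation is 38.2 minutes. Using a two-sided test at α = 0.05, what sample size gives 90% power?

n = 177

For a one-sample z-test, n = ((z_{α/2} + z_β)·σ/δ)².
z_{α/2} = 1.960 (two-sided α = 0.05); z_β = 1.282 (power 90% → β = 0.1).
n = (3.242 × 38.2 / 9.32)² = 176.57
Round up: n = 177.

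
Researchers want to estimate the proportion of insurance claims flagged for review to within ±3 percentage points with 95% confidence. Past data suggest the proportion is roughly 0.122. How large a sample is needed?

For a proportion with margin E = 0.03 at 95% confidence, z = 1.960.
n = p̂(1−p̂)(z/E)² = 0.122 × 0.878 × (1.960/0.03)² = 457.22
Round up: n = 458.

458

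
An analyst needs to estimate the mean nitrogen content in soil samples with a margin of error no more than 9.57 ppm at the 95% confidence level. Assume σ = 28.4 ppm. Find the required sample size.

34

For a mean, the margin of error is E = z·σ/√n, so n = (zσ/E)².
At 95% confidence, z = 1.960.
n = (1.960 × 28.4 / 9.57)² = 33.83
Round up: n = 34.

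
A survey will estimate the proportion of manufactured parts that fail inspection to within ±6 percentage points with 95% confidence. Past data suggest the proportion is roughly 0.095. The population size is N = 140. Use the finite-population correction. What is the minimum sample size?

For a proportion with margin E = 0.06 at 95% confidence, z = 1.960.
n = p̂(1−p̂)(z/E)² = 0.095 × 0.905 × (1.960/0.06)² = 91.74 — call this n₀.
Finite-population correction with N = 140: n = n₀ / (1 + (n₀−1)/N) = 91.74 / 1.648 = 55.67
Round up: n = 56.

n = 56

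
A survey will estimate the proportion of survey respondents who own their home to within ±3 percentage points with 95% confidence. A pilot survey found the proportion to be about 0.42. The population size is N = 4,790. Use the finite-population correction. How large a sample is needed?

855

For a proportion with margin E = 0.03 at 95% confidence, z = 1.960.
n = p̂(1−p̂)(z/E)² = 0.42 × 0.58 × (1.960/0.03)² = 1039.79 — call this n₀.
Finite-population correction with N = 4,790: n = n₀ / (1 + (n₀−1)/N) = 1039.79 / 1.217 = 854.39
Round up: n = 855.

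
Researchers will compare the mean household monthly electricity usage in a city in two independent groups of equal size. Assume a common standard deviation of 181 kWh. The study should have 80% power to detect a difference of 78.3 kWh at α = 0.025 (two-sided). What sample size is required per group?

For two equal groups, n per group = 2·((z_{α/2} + z_β)·σ/δ)².
z_{α/2} = 2.241; z_β = 0.842 (power 80%).
n = 2 × (3.083 × 181 / 78.3)² = 2 × 50.79 = 101.58
Round up: n = 102 per group.

102 per group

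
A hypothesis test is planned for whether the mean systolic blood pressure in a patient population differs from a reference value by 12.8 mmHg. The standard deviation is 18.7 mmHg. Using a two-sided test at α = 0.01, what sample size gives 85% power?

For a one-sample z-test, n = ((z_{α/2} + z_β)·σ/δ)².
z_{α/2} = 2.576 (two-sided α = 0.01); z_β = 1.036 (power 85% → β = 0.15).
n = (3.612 × 18.7 / 12.8)² = 27.85
Round up: n = 28.

28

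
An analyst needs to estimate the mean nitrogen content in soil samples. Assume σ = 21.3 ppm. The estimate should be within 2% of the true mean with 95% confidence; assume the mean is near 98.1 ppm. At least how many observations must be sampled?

For a mean, the margin of error is E = z·σ/√n, so n = (zσ/E)².
At 95% confidence, z = 1.960.
E = 2% of 98.1 = 1.962 ppm.
n = (1.960 × 21.3 / 1.962)² = 452.77
Round up: n = 453.

453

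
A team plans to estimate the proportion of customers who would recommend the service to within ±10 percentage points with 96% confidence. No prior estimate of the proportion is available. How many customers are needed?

For a proportion with margin E = 0.1 at 96% confidence, z = 2.054.
With no prior estimate, use p = 0.5, which maximizes p(1−p) at 0.25.
n = 0.25 × (z/E)² = 0.25 × (2.054/0.1)² = 105.47
Round up: n = 106.

106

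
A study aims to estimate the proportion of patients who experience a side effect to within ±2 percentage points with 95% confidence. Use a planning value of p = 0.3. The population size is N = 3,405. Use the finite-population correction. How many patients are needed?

For a proportion with margin E = 0.02 at 95% confidence, z = 1.960.
n = p̂(1−p̂)(z/E)² = 0.3 × 0.7 × (1.960/0.02)² = 2016.84 — call this n₀.
Finite-population correction with N = 3,405: n = n₀ / (1 + (n₀−1)/N) = 2016.84 / 1.592 = 1266.86
Round up: n = 1267.

n = 1267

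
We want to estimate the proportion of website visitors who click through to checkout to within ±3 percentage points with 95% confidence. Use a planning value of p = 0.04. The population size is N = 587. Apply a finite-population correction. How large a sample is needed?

129

For a proportion with margin E = 0.03 at 95% confidence, z = 1.960.
n = p̂(1−p̂)(z/E)² = 0.04 × 0.96 × (1.960/0.03)² = 163.91 — call this n₀.
Finite-population correction with N = 587: n = n₀ / (1 + (n₀−1)/N) = 163.91 / 1.278 = 128.26
Round up: n = 129.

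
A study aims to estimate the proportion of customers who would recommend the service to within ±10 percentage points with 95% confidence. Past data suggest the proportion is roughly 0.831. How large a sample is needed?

54

For a proportion with margin E = 0.1 at 95% confidence, z = 1.960.
n = p̂(1−p̂)(z/E)² = 0.831 × 0.169 × (1.960/0.1)² = 53.95
Round up: n = 54.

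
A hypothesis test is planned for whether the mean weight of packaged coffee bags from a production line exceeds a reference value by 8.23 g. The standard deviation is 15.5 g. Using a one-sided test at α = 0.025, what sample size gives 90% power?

For a one-sample z-test, n = ((z_α + z_β)·σ/δ)².
z_α = 1.960 (one-sided α = 0.025); z_β = 1.282 (power 90% → β = 0.1).
n = (3.242 × 15.5 / 8.23)² = 37.28
Round up: n = 38.

n = 38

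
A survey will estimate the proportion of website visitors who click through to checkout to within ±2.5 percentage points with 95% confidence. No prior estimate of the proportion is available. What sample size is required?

n = 1537

For a proportion with margin E = 0.025 at 95% confidence, z = 1.960.
With no prior estimate, use p = 0.5, which maximizes p(1−p) at 0.25.
n = 0.25 × (z/E)² = 0.25 × (1.960/0.025)² = 1536.64
Round up: n = 1537.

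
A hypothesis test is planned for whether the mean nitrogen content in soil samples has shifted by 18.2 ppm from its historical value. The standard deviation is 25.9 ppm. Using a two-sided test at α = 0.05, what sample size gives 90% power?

22

For a one-sample z-test, n = ((z_{α/2} + z_β)·σ/δ)².
z_{α/2} = 1.960 (two-sided α = 0.05); z_β = 1.282 (power 90% → β = 0.1).
n = (3.242 × 25.9 / 18.2)² = 21.29
Round up: n = 22.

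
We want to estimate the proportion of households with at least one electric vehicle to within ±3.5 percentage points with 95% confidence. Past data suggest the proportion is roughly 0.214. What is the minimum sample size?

For a proportion with margin E = 0.035 at 95% confidence, z = 1.960.
n = p̂(1−p̂)(z/E)² = 0.214 × 0.786 × (1.960/0.035)² = 527.49
Round up: n = 528.

528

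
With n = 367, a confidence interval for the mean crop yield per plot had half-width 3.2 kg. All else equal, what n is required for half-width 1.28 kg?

2294

Margin of error scales as 1/√n, so n₂ = n₁·(E₁/E₂)².
n₂ = 367 × (3.2/1.28)² = 367 × 6.25 = 2293.75
Round up: n₂ = 2294.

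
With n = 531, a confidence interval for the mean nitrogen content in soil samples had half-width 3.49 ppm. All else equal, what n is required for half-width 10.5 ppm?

59

Margin of error scales as 1/√n, so n₂ = n₁·(E₁/E₂)².
n₂ = 531 × (3.49/10.5)² = 531 × 0.1105 = 58.68
Round up: n₂ = 59.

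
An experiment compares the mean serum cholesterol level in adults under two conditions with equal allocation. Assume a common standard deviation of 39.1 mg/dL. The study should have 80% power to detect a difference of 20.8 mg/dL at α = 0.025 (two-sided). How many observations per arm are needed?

For two equal groups, n per group = 2·((z_{α/2} + z_β)·σ/δ)².
z_{α/2} = 2.241; z_β = 0.842 (power 80%).
n = 2 × (3.083 × 39.1 / 20.8)² = 2 × 33.59 = 67.18
Round up: n = 68 per group.

68 per group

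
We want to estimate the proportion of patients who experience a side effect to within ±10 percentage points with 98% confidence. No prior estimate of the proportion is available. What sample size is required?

136

For a proportion with margin E = 0.1 at 98% confidence, z = 2.326.
With no prior estimate, use p = 0.5, which maximizes p(1−p) at 0.25.
n = 0.25 × (z/E)² = 0.25 × (2.326/0.1)² = 135.26
Round up: n = 136.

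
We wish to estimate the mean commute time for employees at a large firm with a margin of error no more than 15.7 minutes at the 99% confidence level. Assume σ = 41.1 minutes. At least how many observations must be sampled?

46

For a mean, the margin of error is E = z·σ/√n, so n = (zσ/E)².
At 99% confidence, z = 2.576.
n = (2.576 × 41.1 / 15.7)² = 45.48
Round up: n = 46.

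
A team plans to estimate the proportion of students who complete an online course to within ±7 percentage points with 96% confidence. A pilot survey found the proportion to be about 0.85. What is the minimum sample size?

For a proportion with margin E = 0.07 at 96% confidence, z = 2.054.
n = p̂(1−p̂)(z/E)² = 0.85 × 0.15 × (2.054/0.07)² = 109.78
Round up: n = 110.

110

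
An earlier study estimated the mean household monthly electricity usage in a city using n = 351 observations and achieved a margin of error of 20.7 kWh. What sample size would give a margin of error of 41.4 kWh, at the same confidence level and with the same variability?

Margin of error scales as 1/√n, so n₂ = n₁·(E₁/E₂)².
n₂ = 351 × (20.7/41.4)² = 351 × 0.25 = 87.75
Round up: n₂ = 88.

88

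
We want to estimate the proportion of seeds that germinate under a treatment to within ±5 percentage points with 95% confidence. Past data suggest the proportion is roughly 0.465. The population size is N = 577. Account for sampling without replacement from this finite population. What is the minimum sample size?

231

For a proportion with margin E = 0.05 at 95% confidence, z = 1.960.
n = p̂(1−p̂)(z/E)² = 0.465 × 0.535 × (1.960/0.05)² = 382.28 — call this n₀.
Finite-population correction with N = 577: n = n₀ / (1 + (n₀−1)/N) = 382.28 / 1.661 = 230.15
Round up: n = 231.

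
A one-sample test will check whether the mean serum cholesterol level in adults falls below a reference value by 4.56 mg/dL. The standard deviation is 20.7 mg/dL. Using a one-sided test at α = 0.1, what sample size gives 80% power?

For a one-sample z-test, n = ((z_α + z_β)·σ/δ)².
z_α = 1.282 (one-sided α = 0.1); z_β = 0.842 (power 80% → β = 0.2).
n = (2.124 × 20.7 / 4.56)² = 92.97
Round up: n = 93.

93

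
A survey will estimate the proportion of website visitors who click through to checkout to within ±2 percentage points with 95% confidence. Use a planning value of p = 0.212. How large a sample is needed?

For a proportion with margin E = 0.02 at 95% confidence, z = 1.960.
n = p̂(1−p̂)(z/E)² = 0.212 × 0.788 × (1.960/0.02)² = 1604.41
Round up: n = 1605.

1605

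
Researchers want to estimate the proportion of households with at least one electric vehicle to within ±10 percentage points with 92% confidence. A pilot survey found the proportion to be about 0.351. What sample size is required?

For a proportion with margin E = 0.1 at 92% confidence, z = 1.751.
n = p̂(1−p̂)(z/E)² = 0.351 × 0.649 × (1.751/0.1)² = 69.84
Round up: n = 70.

70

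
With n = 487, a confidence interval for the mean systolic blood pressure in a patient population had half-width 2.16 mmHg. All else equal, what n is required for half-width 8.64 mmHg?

n = 31

Margin of error scales as 1/√n, so n₂ = n₁·(E₁/E₂)².
n₂ = 487 × (2.16/8.64)² = 487 × 0.0625 = 30.44
Round up: n₂ = 31.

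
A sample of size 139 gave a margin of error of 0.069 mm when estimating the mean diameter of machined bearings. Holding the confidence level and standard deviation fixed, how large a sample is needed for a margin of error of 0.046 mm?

Margin of error scales as 1/√n, so n₂ = n₁·(E₁/E₂)².
n₂ = 139 × (0.069/0.046)² = 139 × 2.25 = 312.75
Round up: n₂ = 313.

n = 313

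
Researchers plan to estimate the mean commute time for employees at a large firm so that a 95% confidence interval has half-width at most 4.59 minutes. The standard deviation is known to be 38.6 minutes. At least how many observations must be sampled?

272

For a mean, the margin of error is E = z·σ/√n, so n = (zσ/E)².
At 95% confidence, z = 1.960.
n = (1.960 × 38.6 / 4.59)² = 271.68
Round up: n = 272.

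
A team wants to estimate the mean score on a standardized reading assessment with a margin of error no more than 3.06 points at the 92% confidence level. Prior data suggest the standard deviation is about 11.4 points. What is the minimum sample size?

n = 43

For a mean, the margin of error is E = z·σ/√n, so n = (zσ/E)².
At 92% confidence, z = 1.751.
n = (1.751 × 11.4 / 3.06)² = 42.55
Round up: n = 43.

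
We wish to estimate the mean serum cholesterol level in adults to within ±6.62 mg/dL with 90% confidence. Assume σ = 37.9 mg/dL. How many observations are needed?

For a mean, the margin of error is E = z·σ/√n, so n = (zσ/E)².
At 90% confidence, z = 1.645.
n = (1.645 × 37.9 / 6.62)² = 88.69
Round up: n = 89.

n = 89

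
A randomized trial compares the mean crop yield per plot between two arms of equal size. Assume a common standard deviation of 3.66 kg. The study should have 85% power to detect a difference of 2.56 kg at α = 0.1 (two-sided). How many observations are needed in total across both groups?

60 total

For two equal groups, n per group = 2·((z_{α/2} + z_β)·σ/δ)².
z_{α/2} = 1.645; z_β = 1.036 (power 85%).
n = 2 × (2.681 × 3.66 / 2.56)² = 2 × 14.69 = 29.38
Round up: n = 30 per group.
Total across both groups: 2 × 30 = 60.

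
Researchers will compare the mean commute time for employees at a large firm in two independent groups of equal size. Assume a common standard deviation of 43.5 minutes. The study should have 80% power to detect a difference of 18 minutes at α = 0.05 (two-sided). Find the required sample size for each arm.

For two equal groups, n per group = 2·((z_{α/2} + z_β)·σ/δ)².
z_{α/2} = 1.960; z_β = 0.842 (power 80%).
n = 2 × (2.802 × 43.5 / 18)² = 2 × 45.85 = 91.70
Round up: n = 92 per group.

92 per group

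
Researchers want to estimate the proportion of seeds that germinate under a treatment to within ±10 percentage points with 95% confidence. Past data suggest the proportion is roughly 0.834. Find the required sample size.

For a proportion with margin E = 0.1 at 95% confidence, z = 1.960.
n = p̂(1−p̂)(z/E)² = 0.834 × 0.166 × (1.960/0.1)² = 53.18
Round up: n = 54.

n = 54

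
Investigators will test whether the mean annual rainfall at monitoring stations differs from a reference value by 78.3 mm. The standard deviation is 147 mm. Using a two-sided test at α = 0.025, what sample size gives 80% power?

For a one-sample z-test, n = ((z_{α/2} + z_β)·σ/δ)².
z_{α/2} = 2.241 (two-sided α = 0.025); z_β = 0.842 (power 80% → β = 0.2).
n = (3.083 × 147 / 78.3)² = 33.50
Round up: n = 34.

n = 34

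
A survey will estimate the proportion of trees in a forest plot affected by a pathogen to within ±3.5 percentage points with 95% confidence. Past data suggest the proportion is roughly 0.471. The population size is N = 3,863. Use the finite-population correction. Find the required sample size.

n = 651

For a proportion with margin E = 0.035 at 95% confidence, z = 1.960.
n = p̂(1−p̂)(z/E)² = 0.471 × 0.529 × (1.960/0.035)² = 781.36 — call this n₀.
Finite-population correction with N = 3,863: n = n₀ / (1 + (n₀−1)/N) = 781.36 / 1.202 = 650.05
Round up: n = 651.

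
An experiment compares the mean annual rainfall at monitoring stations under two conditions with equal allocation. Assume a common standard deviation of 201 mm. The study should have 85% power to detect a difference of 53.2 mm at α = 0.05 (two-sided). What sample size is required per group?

For two equal groups, n per group = 2·((z_{α/2} + z_β)·σ/δ)².
z_{α/2} = 1.960; z_β = 1.036 (power 85%).
n = 2 × (2.996 × 201 / 53.2)² = 2 × 128.13 = 256.26
Round up: n = 257 per group.

257 per group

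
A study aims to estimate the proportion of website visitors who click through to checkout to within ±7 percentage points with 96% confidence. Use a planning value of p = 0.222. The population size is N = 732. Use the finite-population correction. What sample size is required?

For a proportion with margin E = 0.07 at 96% confidence, z = 2.054.
n = p̂(1−p̂)(z/E)² = 0.222 × 0.778 × (2.054/0.07)² = 148.71 — call this n₀.
Finite-population correction with N = 732: n = n₀ / (1 + (n₀−1)/N) = 148.71 / 1.202 = 123.72
Round up: n = 124.

124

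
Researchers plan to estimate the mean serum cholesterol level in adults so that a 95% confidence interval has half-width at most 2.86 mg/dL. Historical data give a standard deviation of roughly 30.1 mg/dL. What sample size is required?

426

For a mean, the margin of error is E = z·σ/√n, so n = (zσ/E)².
At 95% confidence, z = 1.960.
n = (1.960 × 30.1 / 2.86)² = 425.51
Round up: n = 426.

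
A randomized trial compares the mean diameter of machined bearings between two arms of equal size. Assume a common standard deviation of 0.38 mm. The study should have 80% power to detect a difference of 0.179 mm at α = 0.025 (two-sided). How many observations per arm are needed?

For two equal groups, n per group = 2·((z_{α/2} + z_β)·σ/δ)².
z_{α/2} = 2.241; z_β = 0.842 (power 80%).
n = 2 × (3.083 × 0.38 / 0.179)² = 2 × 42.84 = 85.68
Round up: n = 86 per group.

86 per group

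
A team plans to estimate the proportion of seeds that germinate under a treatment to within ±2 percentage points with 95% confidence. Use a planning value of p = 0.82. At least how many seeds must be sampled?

1418

For a proportion with margin E = 0.02 at 95% confidence, z = 1.960.
n = p̂(1−p̂)(z/E)² = 0.82 × 0.18 × (1.960/0.02)² = 1417.55
Round up: n = 1418.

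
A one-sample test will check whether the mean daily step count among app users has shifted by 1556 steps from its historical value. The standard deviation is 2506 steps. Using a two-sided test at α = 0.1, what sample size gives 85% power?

For a one-sample z-test, n = ((z_{α/2} + z_β)·σ/δ)².
z_{α/2} = 1.645 (two-sided α = 0.1); z_β = 1.036 (power 85% → β = 0.15).
n = (2.681 × 2506 / 1556)² = 18.64
Round up: n = 19.

19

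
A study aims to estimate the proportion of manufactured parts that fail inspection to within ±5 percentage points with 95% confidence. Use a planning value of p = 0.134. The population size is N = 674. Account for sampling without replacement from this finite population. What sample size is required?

n = 142

For a proportion with margin E = 0.05 at 95% confidence, z = 1.960.
n = p̂(1−p̂)(z/E)² = 0.134 × 0.866 × (1.960/0.05)² = 178.32 — call this n₀.
Finite-population correction with N = 674: n = n₀ / (1 + (n₀−1)/N) = 178.32 / 1.263 = 141.19
Round up: n = 142.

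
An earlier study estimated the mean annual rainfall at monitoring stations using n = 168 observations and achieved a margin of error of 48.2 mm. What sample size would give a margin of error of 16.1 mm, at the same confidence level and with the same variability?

1506

Margin of error scales as 1/√n, so n₂ = n₁·(E₁/E₂)².
n₂ = 168 × (48.2/16.1)² = 168 × 8.963 = 1505.78
Round up: n₂ = 1506.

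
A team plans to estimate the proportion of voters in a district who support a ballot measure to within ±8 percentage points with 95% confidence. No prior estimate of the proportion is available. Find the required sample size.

For a proportion with margin E = 0.08 at 95% confidence, z = 1.960.
With no prior estimate, use p = 0.5, which maximizes p(1−p) at 0.25.
n = 0.25 × (z/E)² = 0.25 × (1.960/0.08)² = 150.06
Round up: n = 151.

151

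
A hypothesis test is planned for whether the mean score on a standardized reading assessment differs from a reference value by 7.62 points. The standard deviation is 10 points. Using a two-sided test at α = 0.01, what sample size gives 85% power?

n = 23

For a one-sample z-test, n = ((z_{α/2} + z_β)·σ/δ)².
z_{α/2} = 2.576 (two-sided α = 0.01); z_β = 1.036 (power 85% → β = 0.15).
n = (3.612 × 10 / 7.62)² = 22.47
Round up: n = 23.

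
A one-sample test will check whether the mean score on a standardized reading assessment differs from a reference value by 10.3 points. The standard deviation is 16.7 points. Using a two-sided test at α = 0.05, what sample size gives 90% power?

For a one-sample z-test, n = ((z_{α/2} + z_β)·σ/δ)².
z_{α/2} = 1.960 (two-sided α = 0.05); z_β = 1.282 (power 90% → β = 0.1).
n = (3.242 × 16.7 / 10.3)² = 27.63
Round up: n = 28.

28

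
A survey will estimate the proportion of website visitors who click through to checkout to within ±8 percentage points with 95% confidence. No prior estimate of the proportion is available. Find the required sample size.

For a proportion with margin E = 0.08 at 95% confidence, z = 1.960.
With no prior estimate, use p = 0.5, which maximizes p(1−p) at 0.25.
n = 0.25 × (z/E)² = 0.25 × (1.960/0.08)² = 150.06
Round up: n = 151.

151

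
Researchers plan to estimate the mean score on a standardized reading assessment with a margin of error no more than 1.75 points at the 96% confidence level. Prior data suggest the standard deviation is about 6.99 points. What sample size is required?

68

For a mean, the margin of error is E = z·σ/√n, so n = (zσ/E)².
At 96% confidence, z = 2.054.
n = (2.054 × 6.99 / 1.75)² = 67.31
Round up: n = 68.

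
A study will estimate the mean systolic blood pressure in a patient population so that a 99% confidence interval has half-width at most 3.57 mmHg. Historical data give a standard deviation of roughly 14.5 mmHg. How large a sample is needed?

110

For a mean, the margin of error is E = z·σ/√n, so n = (zσ/E)².
At 99% confidence, z = 2.576.
n = (2.576 × 14.5 / 3.57)² = 109.47
Round up: n = 110.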